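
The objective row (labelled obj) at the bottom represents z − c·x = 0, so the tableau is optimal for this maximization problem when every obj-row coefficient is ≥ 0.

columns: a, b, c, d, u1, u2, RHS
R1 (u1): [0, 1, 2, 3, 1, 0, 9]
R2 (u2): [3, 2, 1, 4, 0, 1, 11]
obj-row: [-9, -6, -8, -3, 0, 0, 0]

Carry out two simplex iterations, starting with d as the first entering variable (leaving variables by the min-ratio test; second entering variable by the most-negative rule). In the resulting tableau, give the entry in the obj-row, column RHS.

63/5

Ratio test on column d — row 1: 9/3 = 3; row 2: 11/4 = 11/4. Minimum is 11/4 at row 2 (u2 leaves); pivot element 4.
Divide row 2 by 4; eliminate column d from the other rows.
Second iteration: most negative obj-row entry is -29/4 in column c, so c enters.
Ratio test on column c — row 1: (3/4)/(5/4) = 3/5; row 2: (11/4)/(1/4) = 11. Minimum is 3/5 at row 1 (u1 leaves); pivot element 5/4.
Divide row 1 by 5/4; eliminate column c from the other rows.
After both pivots, the entry at the obj-row, column RHS is 63/5.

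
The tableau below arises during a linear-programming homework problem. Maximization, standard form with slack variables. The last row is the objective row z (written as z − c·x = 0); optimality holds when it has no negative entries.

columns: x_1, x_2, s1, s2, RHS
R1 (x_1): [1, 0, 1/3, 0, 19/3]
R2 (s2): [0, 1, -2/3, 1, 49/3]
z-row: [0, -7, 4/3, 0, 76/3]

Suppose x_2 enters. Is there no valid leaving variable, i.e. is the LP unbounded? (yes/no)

Column x_2 has positive entries in row(s) 2, so the ratio test bounds it — not unbounded.

no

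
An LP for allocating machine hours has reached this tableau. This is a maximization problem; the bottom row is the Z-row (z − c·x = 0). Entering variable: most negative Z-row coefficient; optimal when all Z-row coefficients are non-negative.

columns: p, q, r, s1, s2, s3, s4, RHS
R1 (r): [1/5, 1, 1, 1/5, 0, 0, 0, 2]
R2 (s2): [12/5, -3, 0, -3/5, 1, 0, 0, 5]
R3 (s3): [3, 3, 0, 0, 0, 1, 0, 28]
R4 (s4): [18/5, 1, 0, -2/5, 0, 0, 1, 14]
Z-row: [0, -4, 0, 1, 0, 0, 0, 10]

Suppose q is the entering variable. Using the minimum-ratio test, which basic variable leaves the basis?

r

Column q entries and ratios — r: 2/1 = 2; s2: -3 ≤ 0, skip; s3: 28/3 = 28/3; s4: 14/1 = 14.
Smallest ratio is 2 in the row of r, so r leaves.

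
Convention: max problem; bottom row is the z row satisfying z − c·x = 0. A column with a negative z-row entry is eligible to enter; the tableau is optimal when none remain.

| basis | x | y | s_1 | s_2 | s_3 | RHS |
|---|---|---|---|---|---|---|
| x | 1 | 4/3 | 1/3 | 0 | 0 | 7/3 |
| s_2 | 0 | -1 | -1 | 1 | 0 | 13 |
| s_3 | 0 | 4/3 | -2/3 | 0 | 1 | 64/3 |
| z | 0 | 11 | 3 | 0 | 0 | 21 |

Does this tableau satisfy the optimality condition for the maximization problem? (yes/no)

Every z-row coefficient is ≥ 0, so the tableau is optimal.

yes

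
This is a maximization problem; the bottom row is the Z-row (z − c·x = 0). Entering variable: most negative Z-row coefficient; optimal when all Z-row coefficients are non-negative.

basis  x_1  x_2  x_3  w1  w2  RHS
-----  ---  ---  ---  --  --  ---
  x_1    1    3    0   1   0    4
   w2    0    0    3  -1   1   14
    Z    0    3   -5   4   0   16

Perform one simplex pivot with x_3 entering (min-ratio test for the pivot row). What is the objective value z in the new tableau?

Ratio test on column x_3 — row 1: entry 0 ≤ 0; row 2: 14/3 = 14/3. Minimum is 14/3 at row 2 (w2 leaves); pivot element 3.
Pivot on row 2; the Z-row RHS becomes 16 − (-5)·(14/3) = 118/3.

118/3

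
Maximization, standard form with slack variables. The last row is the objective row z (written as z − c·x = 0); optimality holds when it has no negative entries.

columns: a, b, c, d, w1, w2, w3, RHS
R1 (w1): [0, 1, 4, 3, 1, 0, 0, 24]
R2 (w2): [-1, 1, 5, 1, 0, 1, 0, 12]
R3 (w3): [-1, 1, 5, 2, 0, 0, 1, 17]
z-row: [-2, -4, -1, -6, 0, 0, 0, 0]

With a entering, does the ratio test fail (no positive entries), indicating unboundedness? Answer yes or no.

Every constraint-row entry in column a is ≤ 0, so increasing a is unbounded.

yes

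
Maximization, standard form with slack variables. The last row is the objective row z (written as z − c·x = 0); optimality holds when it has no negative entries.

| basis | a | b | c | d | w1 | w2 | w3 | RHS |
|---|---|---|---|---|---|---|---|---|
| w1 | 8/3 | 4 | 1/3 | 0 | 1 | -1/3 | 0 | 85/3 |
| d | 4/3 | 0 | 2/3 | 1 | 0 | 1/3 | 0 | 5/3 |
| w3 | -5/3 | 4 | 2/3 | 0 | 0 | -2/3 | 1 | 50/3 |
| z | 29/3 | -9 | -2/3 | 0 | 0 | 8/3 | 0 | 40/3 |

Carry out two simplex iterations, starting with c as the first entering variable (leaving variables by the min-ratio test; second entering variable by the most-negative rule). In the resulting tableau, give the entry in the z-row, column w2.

3/4

Ratio test on column c — row 1: (85/3)/(1/3) = 85; row 2: (5/3)/(2/3) = 5/2; row 3: (50/3)/(2/3) = 25. Minimum is 5/2 at row 2 (d leaves); pivot element 2/3.
Divide row 2 by 2/3; eliminate column c from the other rows.
Second iteration: most negative z-row entry is -9 in column b, so b enters.
Ratio test on column b — row 1: (55/2)/4 = 55/8; row 2: entry 0 ≤ 0; row 3: 15/4 = 15/4. Minimum is 15/4 at row 3 (w3 leaves); pivot element 4.
Divide row 3 by 4; eliminate column b from the other rows.
After both pivots, the entry at the z-row, column w2 is 3/4.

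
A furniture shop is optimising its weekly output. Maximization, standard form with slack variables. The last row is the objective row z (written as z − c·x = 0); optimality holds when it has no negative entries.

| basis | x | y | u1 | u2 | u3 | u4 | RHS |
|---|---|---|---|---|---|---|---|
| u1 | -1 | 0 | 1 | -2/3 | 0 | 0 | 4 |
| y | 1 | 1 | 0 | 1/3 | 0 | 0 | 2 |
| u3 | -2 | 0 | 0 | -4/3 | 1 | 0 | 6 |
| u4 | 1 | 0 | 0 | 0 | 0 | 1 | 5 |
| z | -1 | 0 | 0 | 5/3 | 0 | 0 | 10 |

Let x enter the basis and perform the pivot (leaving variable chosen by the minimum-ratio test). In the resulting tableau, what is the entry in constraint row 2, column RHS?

Ratio test on column x — row 1: entry -1 ≤ 0; row 2: 2/1 = 2; row 3: entry -2 ≤ 0; row 4: 5/1 = 5. Minimum is 2 at row 2 (y leaves); pivot element 1.
Divide row 2 by 1; eliminate column x from the other rows.
In the new row 2, the RHS entry is the old entry divided by the pivot: 2/1 = 2.

2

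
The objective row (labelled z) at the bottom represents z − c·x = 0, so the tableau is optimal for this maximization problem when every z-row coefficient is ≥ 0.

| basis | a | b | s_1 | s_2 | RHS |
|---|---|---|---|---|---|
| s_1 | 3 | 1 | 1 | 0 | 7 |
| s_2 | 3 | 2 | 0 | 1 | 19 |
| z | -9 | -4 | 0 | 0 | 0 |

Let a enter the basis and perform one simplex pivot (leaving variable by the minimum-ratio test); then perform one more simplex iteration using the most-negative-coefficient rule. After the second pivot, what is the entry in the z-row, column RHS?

28

Ratio test on column a — row 1: 7/3 = 7/3; row 2: 19/3 = 19/3. Minimum is 7/3 at row 1 (s_1 leaves); pivot element 3.
Divide row 1 by 3; eliminate column a from the other rows.
Second iteration: most negative z-row entry is -1 in column b, so b enters.
Ratio test on column b — row 1: (7/3)/(1/3) = 7; row 2: 12/1 = 12. Minimum is 7 at row 1 (a leaves); pivot element 1/3.
Divide row 1 by 1/3; eliminate column b from the other rows.
After both pivots, the entry at the z-row, column RHS is 28.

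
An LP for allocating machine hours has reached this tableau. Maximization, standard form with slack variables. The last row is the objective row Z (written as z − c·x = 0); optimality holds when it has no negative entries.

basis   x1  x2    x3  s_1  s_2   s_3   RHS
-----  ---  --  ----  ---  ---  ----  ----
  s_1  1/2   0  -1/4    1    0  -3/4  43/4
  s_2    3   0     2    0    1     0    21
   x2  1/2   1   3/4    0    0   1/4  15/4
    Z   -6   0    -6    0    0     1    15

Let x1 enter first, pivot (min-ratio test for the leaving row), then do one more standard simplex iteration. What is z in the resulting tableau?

Ratio test on column x1 — row 1: (43/4)/(1/2) = 43/2; row 2: 21/3 = 7; row 3: (15/4)/(1/2) = 15/2. Minimum is 7 at row 2 (s_2 leaves); pivot element 3.
Pivot on row 2; the Z-row RHS becomes 15 − (-6)·7 = 57.
Next entering variable (most negative Z-row entry -2): x3.
Ratio test on column x3 — row 1: entry -7/12 ≤ 0; row 2: 7/(2/3) = 21/2; row 3: (1/4)/(5/12) = 3/5. Minimum is 3/5 at row 3 (x2 leaves); pivot element 5/12.
After the second pivot the Z-row RHS is 57 − (-2)·(3/5) = 291/5.

291/5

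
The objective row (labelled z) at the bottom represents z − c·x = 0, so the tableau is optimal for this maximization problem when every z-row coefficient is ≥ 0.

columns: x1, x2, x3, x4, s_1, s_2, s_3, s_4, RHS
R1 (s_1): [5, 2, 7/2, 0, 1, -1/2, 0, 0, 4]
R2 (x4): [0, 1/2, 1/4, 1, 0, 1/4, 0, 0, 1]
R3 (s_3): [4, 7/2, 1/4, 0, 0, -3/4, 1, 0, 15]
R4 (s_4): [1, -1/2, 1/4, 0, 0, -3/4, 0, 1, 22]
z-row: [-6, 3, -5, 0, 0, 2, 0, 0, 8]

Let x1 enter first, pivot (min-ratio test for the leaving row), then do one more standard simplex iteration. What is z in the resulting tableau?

Ratio test on column x1 — row 1: 4/5 = 4/5; row 2: entry 0 ≤ 0; row 3: 15/4 = 15/4; row 4: 22/1 = 22. Minimum is 4/5 at row 1 (s_1 leaves); pivot element 5.
Pivot on row 1; the z-row RHS becomes 8 − (-6)·(4/5) = 64/5.
Next entering variable (most negative z-row entry -4/5): x3.
Ratio test on column x3 — row 1: (4/5)/(7/10) = 8/7; row 2: 1/(1/4) = 4; row 3: entry -51/20 ≤ 0; row 4: entry -9/20 ≤ 0. Minimum is 8/7 at row 1 (x1 leaves); pivot element 7/10.
After the second pivot the z-row RHS is 64/5 − (-4/5)·(8/7) = 96/7.

96/7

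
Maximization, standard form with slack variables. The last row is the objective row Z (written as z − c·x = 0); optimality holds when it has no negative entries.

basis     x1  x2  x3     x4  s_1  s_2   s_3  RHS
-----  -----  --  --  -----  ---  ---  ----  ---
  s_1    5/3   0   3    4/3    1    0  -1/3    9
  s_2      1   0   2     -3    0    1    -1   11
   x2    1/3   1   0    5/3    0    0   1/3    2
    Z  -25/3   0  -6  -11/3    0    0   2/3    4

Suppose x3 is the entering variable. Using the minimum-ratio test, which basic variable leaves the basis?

Column x3 entries and ratios — s_1: 9/3 = 3; s_2: 11/2 = 11/2; x2: 0 ≤ 0, skip.
Smallest ratio is 3 in the row of s_1, so s_1 leaves.

s_1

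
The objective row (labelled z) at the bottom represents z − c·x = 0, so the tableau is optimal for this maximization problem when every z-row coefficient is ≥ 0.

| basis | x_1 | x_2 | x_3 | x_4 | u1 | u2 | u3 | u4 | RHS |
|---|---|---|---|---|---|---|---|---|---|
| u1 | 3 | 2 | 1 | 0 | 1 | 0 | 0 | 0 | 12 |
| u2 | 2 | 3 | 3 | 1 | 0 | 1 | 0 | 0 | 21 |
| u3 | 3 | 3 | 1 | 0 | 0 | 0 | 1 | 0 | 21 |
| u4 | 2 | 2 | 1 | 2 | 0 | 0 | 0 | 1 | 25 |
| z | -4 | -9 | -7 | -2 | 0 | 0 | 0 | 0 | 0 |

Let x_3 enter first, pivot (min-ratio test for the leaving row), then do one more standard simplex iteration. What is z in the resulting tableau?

59

Ratio test on column x_3 — row 1: 12/1 = 12; row 2: 21/3 = 7; row 3: 21/1 = 21; row 4: 25/1 = 25. Minimum is 7 at row 2 (u2 leaves); pivot element 3.
Pivot on row 2; the z-row RHS becomes 0 − (-7)·7 = 49.
Next entering variable (most negative z-row entry -2): x_2.
Ratio test on column x_2 — row 1: 5/1 = 5; row 2: 7/1 = 7; row 3: 14/2 = 7; row 4: 18/1 = 18. Minimum is 5 at row 1 (u1 leaves); pivot element 1.
After the second pivot the z-row RHS is 49 − (-2)·5 = 59.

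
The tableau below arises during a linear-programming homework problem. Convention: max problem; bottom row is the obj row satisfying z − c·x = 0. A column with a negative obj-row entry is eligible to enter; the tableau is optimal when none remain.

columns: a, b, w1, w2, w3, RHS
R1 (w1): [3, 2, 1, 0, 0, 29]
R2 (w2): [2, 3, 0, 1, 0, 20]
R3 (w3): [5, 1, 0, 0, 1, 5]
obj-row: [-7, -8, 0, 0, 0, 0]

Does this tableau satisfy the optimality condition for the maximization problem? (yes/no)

no

The obj-row has a negative entry -8 in column b, so it is not optimal.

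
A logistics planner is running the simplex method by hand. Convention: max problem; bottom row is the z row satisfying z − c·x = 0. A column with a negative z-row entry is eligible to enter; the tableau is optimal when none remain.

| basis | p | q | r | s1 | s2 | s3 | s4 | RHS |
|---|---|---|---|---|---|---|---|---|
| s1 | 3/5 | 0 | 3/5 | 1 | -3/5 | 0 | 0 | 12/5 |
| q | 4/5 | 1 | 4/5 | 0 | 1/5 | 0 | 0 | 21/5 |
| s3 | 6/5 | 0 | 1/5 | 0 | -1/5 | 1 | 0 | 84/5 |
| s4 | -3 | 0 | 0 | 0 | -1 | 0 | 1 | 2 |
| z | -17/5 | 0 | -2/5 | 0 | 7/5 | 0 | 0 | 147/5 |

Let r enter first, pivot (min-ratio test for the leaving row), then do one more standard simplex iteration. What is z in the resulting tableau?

43

Ratio test on column r — row 1: (12/5)/(3/5) = 4; row 2: (21/5)/(4/5) = 21/4; row 3: (84/5)/(1/5) = 84; row 4: entry 0 ≤ 0. Minimum is 4 at row 1 (s1 leaves); pivot element 3/5.
Pivot on row 1; the z-row RHS becomes 147/5 − (-2/5)·4 = 31.
Next entering variable (most negative z-row entry -3): p.
Ratio test on column p — row 1: 4/1 = 4; row 2: entry 0 ≤ 0; row 3: 16/1 = 16; row 4: entry -3 ≤ 0. Minimum is 4 at row 1 (r leaves); pivot element 1.
After the second pivot the z-row RHS is 31 − (-3)·4 = 43.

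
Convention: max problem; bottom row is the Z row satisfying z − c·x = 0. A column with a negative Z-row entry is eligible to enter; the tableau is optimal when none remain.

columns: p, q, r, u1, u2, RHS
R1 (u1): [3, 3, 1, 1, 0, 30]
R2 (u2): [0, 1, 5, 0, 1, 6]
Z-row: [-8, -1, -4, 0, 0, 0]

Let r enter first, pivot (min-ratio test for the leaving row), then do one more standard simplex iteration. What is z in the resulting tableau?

Ratio test on column r — row 1: 30/1 = 30; row 2: 6/5 = 6/5. Minimum is 6/5 at row 2 (u2 leaves); pivot element 5.
Pivot on row 2; the Z-row RHS becomes 0 − (-4)·(6/5) = 24/5.
Next entering variable (most negative Z-row entry -8): p.
Ratio test on column p — row 1: (144/5)/3 = 48/5; row 2: entry 0 ≤ 0. Minimum is 48/5 at row 1 (u1 leaves); pivot element 3.
After the second pivot the Z-row RHS is 24/5 − (-8)·(48/5) = 408/5.

408/5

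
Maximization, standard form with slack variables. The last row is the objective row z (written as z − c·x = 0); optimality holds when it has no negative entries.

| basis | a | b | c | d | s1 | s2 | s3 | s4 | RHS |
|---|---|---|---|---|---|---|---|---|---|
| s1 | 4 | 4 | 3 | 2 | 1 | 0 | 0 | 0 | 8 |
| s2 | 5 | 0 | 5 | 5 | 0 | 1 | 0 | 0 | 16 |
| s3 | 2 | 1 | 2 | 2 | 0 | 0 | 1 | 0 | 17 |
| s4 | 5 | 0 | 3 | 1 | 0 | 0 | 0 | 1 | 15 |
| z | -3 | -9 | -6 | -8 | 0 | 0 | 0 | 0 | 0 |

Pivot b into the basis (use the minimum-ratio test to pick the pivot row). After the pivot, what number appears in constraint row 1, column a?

1

Ratio test on column b — row 1: 8/4 = 2; row 2: entry 0 ≤ 0; row 3: 17/1 = 17; row 4: entry 0 ≤ 0. Minimum is 2 at row 1 (s1 leaves); pivot element 4.
Divide row 1 by 4; eliminate column b from the other rows.
In the new row 1, the a entry is the old entry divided by the pivot: 4/4 = 1.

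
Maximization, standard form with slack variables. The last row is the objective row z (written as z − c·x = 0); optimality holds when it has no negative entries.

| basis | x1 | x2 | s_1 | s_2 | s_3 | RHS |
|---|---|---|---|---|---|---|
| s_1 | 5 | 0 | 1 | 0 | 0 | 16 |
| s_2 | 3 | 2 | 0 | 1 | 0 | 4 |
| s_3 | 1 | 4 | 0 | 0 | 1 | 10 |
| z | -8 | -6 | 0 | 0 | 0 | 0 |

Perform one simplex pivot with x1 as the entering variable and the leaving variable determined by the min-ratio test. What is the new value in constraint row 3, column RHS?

26/3

Ratio test on column x1 — row 1: 16/5 = 16/5; row 2: 4/3 = 4/3; row 3: 10/1 = 10. Minimum is 4/3 at row 2 (s_2 leaves); pivot element 3.
Divide row 2 by 3; eliminate column x1 from the other rows.
Row 3 update in column RHS: 10 − 1·(4/3) = 26/3.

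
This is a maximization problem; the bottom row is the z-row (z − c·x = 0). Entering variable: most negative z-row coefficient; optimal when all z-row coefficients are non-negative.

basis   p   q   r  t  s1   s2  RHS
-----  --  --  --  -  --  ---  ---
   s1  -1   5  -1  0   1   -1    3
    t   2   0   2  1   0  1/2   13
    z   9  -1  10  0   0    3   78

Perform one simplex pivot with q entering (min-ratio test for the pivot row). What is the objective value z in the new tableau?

393/5

Ratio test on column q — row 1: 3/5 = 3/5; row 2: entry 0 ≤ 0. Minimum is 3/5 at row 1 (s1 leaves); pivot element 5.
Pivot on row 1; the z-row RHS becomes 78 − (-1)·(3/5) = 393/5.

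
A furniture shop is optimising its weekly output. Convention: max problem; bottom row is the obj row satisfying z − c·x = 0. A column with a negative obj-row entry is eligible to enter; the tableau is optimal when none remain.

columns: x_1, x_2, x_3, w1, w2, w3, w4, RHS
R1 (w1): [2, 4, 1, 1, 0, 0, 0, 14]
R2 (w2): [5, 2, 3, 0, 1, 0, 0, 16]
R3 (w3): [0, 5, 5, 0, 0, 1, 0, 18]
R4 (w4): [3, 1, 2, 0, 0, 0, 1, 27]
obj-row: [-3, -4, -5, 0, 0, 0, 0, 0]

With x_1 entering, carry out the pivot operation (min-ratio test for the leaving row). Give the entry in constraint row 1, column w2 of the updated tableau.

Ratio test on column x_1 — row 1: 14/2 = 7; row 2: 16/5 = 16/5; row 3: entry 0 ≤ 0; row 4: 27/3 = 9. Minimum is 16/5 at row 2 (w2 leaves); pivot element 5.
Divide row 2 by 5; eliminate column x_1 from the other rows.
Row 1 update in column w2: 0 − 2·(1/5) = -2/5.

-2/5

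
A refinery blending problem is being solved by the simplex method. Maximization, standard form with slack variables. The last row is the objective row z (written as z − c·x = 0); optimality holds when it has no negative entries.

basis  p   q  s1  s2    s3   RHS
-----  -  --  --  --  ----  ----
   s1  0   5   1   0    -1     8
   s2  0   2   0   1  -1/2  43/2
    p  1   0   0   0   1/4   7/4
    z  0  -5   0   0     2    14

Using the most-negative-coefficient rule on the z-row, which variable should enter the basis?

Negative z-row entries: q: -5.
The most negative is -5 in column q, so q enters.

q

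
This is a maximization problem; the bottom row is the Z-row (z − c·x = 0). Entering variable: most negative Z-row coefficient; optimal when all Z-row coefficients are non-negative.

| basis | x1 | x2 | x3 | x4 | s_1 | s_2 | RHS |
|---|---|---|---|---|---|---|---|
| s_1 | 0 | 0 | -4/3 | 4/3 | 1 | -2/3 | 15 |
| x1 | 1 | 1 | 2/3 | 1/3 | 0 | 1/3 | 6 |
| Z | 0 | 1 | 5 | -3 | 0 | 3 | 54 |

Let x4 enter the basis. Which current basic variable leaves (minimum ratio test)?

Column x4 entries and ratios — s_1: 15/(4/3) = 45/4; x1: 6/(1/3) = 18.
Smallest ratio is 45/4 in the row of s_1, so s_1 leaves.

s_1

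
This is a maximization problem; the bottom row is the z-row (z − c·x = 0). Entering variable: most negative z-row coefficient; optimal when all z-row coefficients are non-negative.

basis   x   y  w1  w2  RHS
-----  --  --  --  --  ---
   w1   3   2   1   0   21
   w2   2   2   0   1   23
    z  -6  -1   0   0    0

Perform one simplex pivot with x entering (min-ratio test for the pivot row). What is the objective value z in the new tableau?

Ratio test on column x — row 1: 21/3 = 7; row 2: 23/2 = 23/2. Minimum is 7 at row 1 (w1 leaves); pivot element 3.
Pivot on row 1; the z-row RHS becomes 0 − (-6)·7 = 42.

42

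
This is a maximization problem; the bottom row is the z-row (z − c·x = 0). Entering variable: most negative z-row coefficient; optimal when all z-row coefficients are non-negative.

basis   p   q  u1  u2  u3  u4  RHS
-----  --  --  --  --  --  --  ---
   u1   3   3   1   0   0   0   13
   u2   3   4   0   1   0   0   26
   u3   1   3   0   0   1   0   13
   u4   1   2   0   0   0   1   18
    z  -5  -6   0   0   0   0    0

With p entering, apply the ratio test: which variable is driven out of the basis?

Column p entries and ratios — u1: 13/3 = 13/3; u2: 26/3 = 26/3; u3: 13/1 = 13; u4: 18/1 = 18.
Smallest ratio is 13/3 in the row of u1, so u1 leaves.

u1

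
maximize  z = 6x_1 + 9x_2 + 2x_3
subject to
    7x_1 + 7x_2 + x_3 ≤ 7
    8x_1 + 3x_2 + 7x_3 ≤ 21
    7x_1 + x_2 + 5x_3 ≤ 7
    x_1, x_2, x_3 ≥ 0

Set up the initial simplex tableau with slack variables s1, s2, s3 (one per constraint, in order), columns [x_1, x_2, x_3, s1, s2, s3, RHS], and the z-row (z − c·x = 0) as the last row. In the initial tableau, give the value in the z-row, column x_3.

The z-row carries the negated objective coefficients: the x_3 entry is -2.

-2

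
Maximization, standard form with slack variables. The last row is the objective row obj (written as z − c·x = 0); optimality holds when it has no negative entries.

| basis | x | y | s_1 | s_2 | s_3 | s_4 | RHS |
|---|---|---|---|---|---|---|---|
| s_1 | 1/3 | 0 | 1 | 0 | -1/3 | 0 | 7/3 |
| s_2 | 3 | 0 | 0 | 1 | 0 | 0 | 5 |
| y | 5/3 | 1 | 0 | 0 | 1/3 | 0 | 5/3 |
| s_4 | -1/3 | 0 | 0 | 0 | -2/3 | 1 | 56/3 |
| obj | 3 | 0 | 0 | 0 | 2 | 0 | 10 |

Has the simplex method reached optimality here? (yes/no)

Every obj-row coefficient is ≥ 0, so the tableau is optimal.

yes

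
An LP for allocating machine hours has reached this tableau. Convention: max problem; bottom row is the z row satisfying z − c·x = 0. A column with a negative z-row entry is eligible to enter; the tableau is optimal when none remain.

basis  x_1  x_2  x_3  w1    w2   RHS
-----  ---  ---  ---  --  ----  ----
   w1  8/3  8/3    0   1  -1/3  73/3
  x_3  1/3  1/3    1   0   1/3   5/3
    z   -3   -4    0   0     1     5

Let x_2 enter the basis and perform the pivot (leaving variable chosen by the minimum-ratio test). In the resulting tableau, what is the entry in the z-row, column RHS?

Ratio test on column x_2 — row 1: (73/3)/(8/3) = 73/8; row 2: (5/3)/(1/3) = 5. Minimum is 5 at row 2 (x_3 leaves); pivot element 1/3.
Divide row 2 by 1/3; eliminate column x_2 from the other rows.
z-row update in column RHS: 5 − (-4)·5 = 25.

25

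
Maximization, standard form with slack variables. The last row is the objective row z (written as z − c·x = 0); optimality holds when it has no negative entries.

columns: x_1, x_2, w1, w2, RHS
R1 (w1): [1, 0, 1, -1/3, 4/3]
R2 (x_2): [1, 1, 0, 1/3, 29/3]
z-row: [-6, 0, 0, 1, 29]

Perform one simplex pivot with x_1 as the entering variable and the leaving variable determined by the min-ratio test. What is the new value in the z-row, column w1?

Ratio test on column x_1 — row 1: (4/3)/1 = 4/3; row 2: (29/3)/1 = 29/3. Minimum is 4/3 at row 1 (w1 leaves); pivot element 1.
Divide row 1 by 1; eliminate column x_1 from the other rows.
z-row update in column w1: 0 − (-6)·1 = 6.

6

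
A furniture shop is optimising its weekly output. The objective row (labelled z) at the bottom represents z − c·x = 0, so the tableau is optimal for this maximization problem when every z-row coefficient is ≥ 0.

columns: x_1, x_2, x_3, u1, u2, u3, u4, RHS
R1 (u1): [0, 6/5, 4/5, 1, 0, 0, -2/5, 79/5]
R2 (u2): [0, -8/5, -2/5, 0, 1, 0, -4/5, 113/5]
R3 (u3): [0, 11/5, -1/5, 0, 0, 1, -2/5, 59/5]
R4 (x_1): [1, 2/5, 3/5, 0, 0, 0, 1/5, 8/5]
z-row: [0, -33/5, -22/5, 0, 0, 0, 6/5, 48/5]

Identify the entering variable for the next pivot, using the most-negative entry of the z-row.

Negative z-row entries: x_2: -33/5, x_3: -22/5.
The most negative is -33/5 in column x_2, so x_2 enters.

x_2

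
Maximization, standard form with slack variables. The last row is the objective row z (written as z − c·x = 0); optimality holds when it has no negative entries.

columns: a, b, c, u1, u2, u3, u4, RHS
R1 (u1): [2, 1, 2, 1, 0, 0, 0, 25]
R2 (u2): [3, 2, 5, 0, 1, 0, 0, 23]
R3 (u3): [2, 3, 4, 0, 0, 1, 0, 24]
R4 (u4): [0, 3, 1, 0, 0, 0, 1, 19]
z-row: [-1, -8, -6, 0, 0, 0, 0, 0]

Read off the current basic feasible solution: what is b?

0

b is not in the basis, so in the current basic feasible solution b = 0.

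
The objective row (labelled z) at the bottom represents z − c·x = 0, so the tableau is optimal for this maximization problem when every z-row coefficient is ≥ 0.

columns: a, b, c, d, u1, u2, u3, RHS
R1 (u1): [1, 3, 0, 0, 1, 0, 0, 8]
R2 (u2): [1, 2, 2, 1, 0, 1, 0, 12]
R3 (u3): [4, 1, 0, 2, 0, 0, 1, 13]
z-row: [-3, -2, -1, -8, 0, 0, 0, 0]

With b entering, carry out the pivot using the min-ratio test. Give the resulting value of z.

Ratio test on column b — row 1: 8/3 = 8/3; row 2: 12/2 = 6; row 3: 13/1 = 13. Minimum is 8/3 at row 1 (u1 leaves); pivot element 3.
Pivot on row 1; the z-row RHS becomes 0 − (-2)·(8/3) = 16/3.

16/3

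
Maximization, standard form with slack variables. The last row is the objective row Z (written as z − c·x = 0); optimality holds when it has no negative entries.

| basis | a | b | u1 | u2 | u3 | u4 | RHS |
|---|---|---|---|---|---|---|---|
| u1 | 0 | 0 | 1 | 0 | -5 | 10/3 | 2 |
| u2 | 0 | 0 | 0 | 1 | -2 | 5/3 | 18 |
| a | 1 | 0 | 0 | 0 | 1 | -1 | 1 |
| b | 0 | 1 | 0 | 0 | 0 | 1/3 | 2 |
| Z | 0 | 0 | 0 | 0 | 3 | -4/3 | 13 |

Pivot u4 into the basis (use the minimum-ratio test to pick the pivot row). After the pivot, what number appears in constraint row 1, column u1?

Ratio test on column u4 — row 1: 2/(10/3) = 3/5; row 2: 18/(5/3) = 54/5; row 3: entry -1 ≤ 0; row 4: 2/(1/3) = 6. Minimum is 3/5 at row 1 (u1 leaves); pivot element 10/3.
Divide row 1 by 10/3; eliminate column u4 from the other rows.
In the new row 1, the u1 entry is the old entry divided by the pivot: 1/(10/3) = 3/10.

3/10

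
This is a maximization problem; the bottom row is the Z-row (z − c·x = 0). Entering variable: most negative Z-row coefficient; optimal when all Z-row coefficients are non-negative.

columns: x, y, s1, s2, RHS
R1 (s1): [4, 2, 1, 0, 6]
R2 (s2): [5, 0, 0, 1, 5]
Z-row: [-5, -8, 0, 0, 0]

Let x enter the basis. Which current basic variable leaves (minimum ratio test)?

s2

Column x entries and ratios — s1: 6/4 = 3/2; s2: 5/5 = 1.
Smallest ratio is 1 in the row of s2, so s2 leaves.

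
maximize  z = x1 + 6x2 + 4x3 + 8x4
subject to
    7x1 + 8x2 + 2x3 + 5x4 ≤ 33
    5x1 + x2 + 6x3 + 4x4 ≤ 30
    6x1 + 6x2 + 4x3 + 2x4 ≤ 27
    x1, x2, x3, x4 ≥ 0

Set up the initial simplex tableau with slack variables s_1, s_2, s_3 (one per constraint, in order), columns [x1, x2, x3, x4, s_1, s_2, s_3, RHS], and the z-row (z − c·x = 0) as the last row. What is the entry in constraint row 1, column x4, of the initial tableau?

Constraint 1 has coefficient 5 on x4.

5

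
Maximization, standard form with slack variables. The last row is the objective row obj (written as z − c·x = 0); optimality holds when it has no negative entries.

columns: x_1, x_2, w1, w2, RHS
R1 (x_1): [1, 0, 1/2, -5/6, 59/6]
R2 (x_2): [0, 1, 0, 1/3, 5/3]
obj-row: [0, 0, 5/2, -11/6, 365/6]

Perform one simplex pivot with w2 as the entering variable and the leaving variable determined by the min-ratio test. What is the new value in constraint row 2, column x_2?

3

Ratio test on column w2 — row 1: entry -5/6 ≤ 0; row 2: (5/3)/(1/3) = 5. Minimum is 5 at row 2 (x_2 leaves); pivot element 1/3.
Divide row 2 by 1/3; eliminate column w2 from the other rows.
In the new row 2, the x_2 entry is the old entry divided by the pivot: 1/(1/3) = 3.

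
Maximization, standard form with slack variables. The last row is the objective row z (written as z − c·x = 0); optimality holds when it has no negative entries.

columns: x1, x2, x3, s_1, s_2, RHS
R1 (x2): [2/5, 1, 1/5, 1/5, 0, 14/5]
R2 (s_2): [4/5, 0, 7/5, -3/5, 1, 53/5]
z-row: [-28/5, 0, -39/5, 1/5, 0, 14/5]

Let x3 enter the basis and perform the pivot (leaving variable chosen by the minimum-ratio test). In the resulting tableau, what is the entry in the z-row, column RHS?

Ratio test on column x3 — row 1: (14/5)/(1/5) = 14; row 2: (53/5)/(7/5) = 53/7. Minimum is 53/7 at row 2 (s_2 leaves); pivot element 7/5.
Divide row 2 by 7/5; eliminate column x3 from the other rows.
z-row update in column RHS: 14/5 − (-39/5)·(53/7) = 433/7.

433/7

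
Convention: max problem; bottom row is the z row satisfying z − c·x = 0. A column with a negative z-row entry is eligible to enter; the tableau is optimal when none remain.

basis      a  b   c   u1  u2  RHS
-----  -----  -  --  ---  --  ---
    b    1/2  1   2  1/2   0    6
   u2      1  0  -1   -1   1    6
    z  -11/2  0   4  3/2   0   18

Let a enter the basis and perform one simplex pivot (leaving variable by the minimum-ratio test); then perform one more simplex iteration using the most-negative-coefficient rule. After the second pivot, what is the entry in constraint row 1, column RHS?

3

Ratio test on column a — row 1: 6/(1/2) = 12; row 2: 6/1 = 6. Minimum is 6 at row 2 (u2 leaves); pivot element 1.
Divide row 2 by 1; eliminate column a from the other rows.
Second iteration: most negative z-row entry is -4 in column u1, so u1 enters.
Ratio test on column u1 — row 1: 3/1 = 3; row 2: entry -1 ≤ 0. Minimum is 3 at row 1 (b leaves); pivot element 1.
Divide row 1 by 1; eliminate column u1 from the other rows.
After both pivots, the entry at constraint row 1, column RHS is 3.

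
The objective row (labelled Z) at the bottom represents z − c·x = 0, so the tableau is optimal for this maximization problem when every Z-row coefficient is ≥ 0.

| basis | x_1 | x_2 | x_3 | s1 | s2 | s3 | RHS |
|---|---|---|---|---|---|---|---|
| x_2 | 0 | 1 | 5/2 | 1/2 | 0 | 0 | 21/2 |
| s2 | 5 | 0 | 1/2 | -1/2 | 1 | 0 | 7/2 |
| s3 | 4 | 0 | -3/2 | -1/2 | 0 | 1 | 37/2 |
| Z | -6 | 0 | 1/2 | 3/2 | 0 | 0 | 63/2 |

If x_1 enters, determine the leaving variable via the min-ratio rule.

s2

Column x_1 entries and ratios — x_2: 0 ≤ 0, skip; s2: (7/2)/5 = 7/10; s3: (37/2)/4 = 37/8.
Smallest ratio is 7/10 in the row of s2, so s2 leaves.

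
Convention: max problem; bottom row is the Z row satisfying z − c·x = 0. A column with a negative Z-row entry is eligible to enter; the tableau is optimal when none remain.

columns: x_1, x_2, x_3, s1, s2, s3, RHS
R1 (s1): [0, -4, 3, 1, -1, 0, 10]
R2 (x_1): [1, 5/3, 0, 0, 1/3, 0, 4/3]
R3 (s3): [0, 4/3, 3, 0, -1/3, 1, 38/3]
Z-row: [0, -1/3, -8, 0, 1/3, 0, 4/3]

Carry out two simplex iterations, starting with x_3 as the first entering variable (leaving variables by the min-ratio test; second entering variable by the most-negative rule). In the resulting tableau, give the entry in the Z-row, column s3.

Ratio test on column x_3 — row 1: 10/3 = 10/3; row 2: entry 0 ≤ 0; row 3: (38/3)/3 = 38/9. Minimum is 10/3 at row 1 (s1 leaves); pivot element 3.
Divide row 1 by 3; eliminate column x_3 from the other rows.
Second iteration: most negative Z-row entry is -11 in column x_2, so x_2 enters.
Ratio test on column x_2 — row 1: entry -4/3 ≤ 0; row 2: (4/3)/(5/3) = 4/5; row 3: (8/3)/(16/3) = 1/2. Minimum is 1/2 at row 3 (s3 leaves); pivot element 16/3.
Divide row 3 by 16/3; eliminate column x_2 from the other rows.
After both pivots, the entry at the Z-row, column s3 is 33/16.

33/16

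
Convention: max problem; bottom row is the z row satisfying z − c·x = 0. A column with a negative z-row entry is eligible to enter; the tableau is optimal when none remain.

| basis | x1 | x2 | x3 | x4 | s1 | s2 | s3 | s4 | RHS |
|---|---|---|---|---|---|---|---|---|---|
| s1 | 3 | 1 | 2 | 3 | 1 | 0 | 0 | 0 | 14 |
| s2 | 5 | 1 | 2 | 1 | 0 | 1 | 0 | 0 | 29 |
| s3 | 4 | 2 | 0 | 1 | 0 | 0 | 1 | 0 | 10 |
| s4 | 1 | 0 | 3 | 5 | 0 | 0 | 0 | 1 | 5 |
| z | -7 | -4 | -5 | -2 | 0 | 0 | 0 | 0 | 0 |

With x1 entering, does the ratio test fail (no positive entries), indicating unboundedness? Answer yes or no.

no

Column x1 has positive entries in row(s) 1, 2, 3, 4, so the ratio test bounds it — not unbounded.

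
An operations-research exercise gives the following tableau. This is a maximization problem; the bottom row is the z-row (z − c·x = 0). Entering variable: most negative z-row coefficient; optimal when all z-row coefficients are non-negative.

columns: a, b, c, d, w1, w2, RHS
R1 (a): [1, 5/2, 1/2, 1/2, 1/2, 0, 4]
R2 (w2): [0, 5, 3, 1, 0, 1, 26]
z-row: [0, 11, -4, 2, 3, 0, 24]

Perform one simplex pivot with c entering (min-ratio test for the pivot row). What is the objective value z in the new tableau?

56

Ratio test on column c — row 1: 4/(1/2) = 8; row 2: 26/3 = 26/3. Minimum is 8 at row 1 (a leaves); pivot element 1/2.
Pivot on row 1; the z-row RHS becomes 24 − (-4)·8 = 56.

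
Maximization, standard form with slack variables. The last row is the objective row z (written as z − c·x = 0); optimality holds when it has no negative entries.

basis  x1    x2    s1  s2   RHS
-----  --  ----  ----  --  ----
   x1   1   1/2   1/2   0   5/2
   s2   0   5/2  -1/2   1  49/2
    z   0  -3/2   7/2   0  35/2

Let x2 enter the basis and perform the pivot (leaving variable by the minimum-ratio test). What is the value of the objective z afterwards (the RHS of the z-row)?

Ratio test on column x2 — row 1: (5/2)/(1/2) = 5; row 2: (49/2)/(5/2) = 49/5. Minimum is 5 at row 1 (x1 leaves); pivot element 1/2.
Pivot on row 1; the z-row RHS becomes 35/2 − (-3/2)·5 = 25.

25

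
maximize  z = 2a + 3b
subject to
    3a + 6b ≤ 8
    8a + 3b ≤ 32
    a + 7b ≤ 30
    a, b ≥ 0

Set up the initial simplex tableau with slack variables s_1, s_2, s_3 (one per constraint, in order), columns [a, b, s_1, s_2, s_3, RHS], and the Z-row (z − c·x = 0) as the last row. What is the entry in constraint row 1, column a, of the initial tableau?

3

Constraint 1 has coefficient 3 on a.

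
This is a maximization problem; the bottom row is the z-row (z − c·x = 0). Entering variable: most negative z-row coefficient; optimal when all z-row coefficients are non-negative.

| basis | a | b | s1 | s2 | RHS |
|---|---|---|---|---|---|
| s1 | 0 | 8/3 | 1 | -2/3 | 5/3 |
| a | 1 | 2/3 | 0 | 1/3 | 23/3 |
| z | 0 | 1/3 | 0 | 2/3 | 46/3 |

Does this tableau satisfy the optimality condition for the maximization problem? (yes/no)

Every z-row coefficient is ≥ 0, so the tableau is optimal.

yes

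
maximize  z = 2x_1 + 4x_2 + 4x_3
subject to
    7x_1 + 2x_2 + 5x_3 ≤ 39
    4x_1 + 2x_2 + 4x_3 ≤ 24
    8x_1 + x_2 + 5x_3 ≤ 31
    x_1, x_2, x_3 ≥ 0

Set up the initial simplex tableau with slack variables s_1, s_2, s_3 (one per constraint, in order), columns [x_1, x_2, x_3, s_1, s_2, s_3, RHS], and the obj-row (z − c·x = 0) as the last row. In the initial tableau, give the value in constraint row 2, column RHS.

The RHS of constraint 2 is b_2 = 24.

24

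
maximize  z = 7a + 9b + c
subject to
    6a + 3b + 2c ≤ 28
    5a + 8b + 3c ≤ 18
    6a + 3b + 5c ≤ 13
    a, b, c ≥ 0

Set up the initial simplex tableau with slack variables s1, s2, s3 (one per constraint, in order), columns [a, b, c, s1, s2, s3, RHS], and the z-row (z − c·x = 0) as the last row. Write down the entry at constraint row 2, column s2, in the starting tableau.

Slack s2 belongs to constraint 2; its column is the unit vector e_2, so the entry in row 2 is 1.

1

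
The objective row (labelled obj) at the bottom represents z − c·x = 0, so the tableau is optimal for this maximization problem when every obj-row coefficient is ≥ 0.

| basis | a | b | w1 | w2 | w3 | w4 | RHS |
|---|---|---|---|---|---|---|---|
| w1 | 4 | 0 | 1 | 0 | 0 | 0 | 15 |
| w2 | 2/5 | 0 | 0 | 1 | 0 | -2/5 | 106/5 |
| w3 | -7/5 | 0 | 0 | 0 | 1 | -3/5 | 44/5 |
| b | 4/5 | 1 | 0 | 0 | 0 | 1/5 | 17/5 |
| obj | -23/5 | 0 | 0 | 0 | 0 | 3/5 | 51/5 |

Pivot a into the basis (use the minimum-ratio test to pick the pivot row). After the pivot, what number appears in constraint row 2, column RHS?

197/10

Ratio test on column a — row 1: 15/4 = 15/4; row 2: (106/5)/(2/5) = 53; row 3: entry -7/5 ≤ 0; row 4: (17/5)/(4/5) = 17/4. Minimum is 15/4 at row 1 (w1 leaves); pivot element 4.
Divide row 1 by 4; eliminate column a from the other rows.
Row 2 update in column RHS: 106/5 − (2/5)·(15/4) = 197/10.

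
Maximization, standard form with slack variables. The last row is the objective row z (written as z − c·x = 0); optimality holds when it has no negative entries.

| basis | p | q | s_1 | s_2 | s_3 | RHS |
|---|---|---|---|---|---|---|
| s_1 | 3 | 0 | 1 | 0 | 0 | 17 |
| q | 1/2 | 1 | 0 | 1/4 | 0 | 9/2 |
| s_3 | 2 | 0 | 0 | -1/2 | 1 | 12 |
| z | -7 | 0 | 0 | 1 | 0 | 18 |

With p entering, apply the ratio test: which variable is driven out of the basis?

Column p entries and ratios — s_1: 17/3 = 17/3; q: (9/2)/(1/2) = 9; s_3: 12/2 = 6.
Smallest ratio is 17/3 in the row of s_1, so s_1 leaves.

s_1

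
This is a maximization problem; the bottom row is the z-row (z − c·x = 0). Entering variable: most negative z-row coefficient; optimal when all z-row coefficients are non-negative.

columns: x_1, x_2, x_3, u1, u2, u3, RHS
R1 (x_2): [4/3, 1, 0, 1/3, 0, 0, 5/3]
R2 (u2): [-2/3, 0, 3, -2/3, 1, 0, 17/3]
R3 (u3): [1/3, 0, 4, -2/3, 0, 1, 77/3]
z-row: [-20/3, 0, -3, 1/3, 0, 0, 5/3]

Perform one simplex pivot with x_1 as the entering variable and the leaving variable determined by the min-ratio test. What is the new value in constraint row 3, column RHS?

101/4

Ratio test on column x_1 — row 1: (5/3)/(4/3) = 5/4; row 2: entry -2/3 ≤ 0; row 3: (77/3)/(1/3) = 77. Minimum is 5/4 at row 1 (x_2 leaves); pivot element 4/3.
Divide row 1 by 4/3; eliminate column x_1 from the other rows.
Row 3 update in column RHS: 77/3 − (1/3)·(5/4) = 101/4.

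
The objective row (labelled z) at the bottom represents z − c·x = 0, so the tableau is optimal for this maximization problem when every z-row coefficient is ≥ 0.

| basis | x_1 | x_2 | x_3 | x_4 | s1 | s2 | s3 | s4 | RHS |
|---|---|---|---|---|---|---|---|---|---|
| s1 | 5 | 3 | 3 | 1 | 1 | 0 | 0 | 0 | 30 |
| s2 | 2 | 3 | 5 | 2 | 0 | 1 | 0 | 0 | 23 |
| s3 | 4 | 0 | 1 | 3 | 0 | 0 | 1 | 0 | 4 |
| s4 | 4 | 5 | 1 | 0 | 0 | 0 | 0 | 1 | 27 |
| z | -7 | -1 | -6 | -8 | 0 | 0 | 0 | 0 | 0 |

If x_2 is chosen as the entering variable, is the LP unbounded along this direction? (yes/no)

no

Column x_2 has positive entries in row(s) 1, 2, 4, so the ratio test bounds it — not unbounded.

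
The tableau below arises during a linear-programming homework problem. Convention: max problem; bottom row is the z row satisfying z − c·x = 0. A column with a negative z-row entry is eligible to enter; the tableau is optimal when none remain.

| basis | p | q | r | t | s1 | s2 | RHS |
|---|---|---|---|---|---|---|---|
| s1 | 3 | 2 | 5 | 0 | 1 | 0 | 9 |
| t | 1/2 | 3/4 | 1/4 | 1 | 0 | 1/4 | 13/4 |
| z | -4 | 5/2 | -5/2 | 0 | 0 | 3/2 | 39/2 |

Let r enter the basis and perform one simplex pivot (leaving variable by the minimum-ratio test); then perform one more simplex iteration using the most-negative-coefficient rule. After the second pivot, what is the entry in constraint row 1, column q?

2/3

Ratio test on column r — row 1: 9/5 = 9/5; row 2: (13/4)/(1/4) = 13. Minimum is 9/5 at row 1 (s1 leaves); pivot element 5.
Divide row 1 by 5; eliminate column r from the other rows.
Second iteration: most negative z-row entry is -5/2 in column p, so p enters.
Ratio test on column p — row 1: (9/5)/(3/5) = 3; row 2: (14/5)/(7/20) = 8. Minimum is 3 at row 1 (r leaves); pivot element 3/5.
Divide row 1 by 3/5; eliminate column p from the other rows.
After both pivots, the entry at constraint row 1, column q is 2/3.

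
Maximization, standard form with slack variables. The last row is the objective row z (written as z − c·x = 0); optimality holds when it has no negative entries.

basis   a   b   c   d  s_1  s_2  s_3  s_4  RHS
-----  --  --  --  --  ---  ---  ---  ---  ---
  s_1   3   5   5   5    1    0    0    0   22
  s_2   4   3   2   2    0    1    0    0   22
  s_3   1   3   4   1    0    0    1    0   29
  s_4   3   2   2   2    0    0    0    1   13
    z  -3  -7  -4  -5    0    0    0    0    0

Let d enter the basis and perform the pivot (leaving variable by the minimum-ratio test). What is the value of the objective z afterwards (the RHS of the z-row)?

22

Ratio test on column d — row 1: 22/5 = 22/5; row 2: 22/2 = 11; row 3: 29/1 = 29; row 4: 13/2 = 13/2. Minimum is 22/5 at row 1 (s_1 leaves); pivot element 5.
Pivot on row 1; the z-row RHS becomes 0 − (-5)·(22/5) = 22.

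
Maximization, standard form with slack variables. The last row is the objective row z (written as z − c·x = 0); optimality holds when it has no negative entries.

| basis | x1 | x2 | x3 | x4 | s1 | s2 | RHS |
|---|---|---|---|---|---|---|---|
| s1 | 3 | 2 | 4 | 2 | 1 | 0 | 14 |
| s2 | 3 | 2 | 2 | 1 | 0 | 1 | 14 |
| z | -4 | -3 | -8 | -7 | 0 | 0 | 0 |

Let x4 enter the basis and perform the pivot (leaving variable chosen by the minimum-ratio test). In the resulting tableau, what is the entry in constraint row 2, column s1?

Ratio test on column x4 — row 1: 14/2 = 7; row 2: 14/1 = 14. Minimum is 7 at row 1 (s1 leaves); pivot element 2.
Divide row 1 by 2; eliminate column x4 from the other rows.
Row 2 update in column s1: 0 − 1·(1/2) = -1/2.

-1/2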